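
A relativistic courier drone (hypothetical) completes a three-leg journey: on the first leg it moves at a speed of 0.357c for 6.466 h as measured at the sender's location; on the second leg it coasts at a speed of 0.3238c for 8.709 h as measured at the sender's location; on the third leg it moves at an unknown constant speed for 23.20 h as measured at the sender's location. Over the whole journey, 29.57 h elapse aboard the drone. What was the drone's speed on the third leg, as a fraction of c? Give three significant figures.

β = 0.752

Leg 1: γ = 1/√(1 − 0.357²) = 1/√0.8726 = 1.071; τ_1 = 6.466/1.071 = 6.040 h.
Leg 2: γ = 1/√(1 − 0.3238²) = 1/√0.8952 = 1.057; τ_2 = 8.709/1.057 = 8.240 h.
Leg 3: speed unknown; τ_3 = 23.20/γ_3.
Total proper time: 6.040 + 8.240 + τ_3 = 29.57, so τ_3 = 29.57 − 14.28 = 15.29 h.
γ_3 = 23.20/15.29 = 1.517; β = √(1 − 1/γ²) = √0.5656.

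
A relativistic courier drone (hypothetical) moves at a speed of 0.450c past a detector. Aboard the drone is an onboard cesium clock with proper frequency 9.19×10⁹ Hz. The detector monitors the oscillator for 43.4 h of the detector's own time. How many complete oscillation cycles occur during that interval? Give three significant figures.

N = 1.28×10¹⁵

γ = 1/√(1 − 0.450²) = 1/√0.7975 = 1.120
During 43.4 h of lab time, the oscillator's proper time advances by τ = Δt/γ = 43.4/1.120 = 38.76 h = 1.395×10⁵ s.
N = f × τ = 9.19×10⁹ × 1.395×10⁵ = 1.282×10¹⁵.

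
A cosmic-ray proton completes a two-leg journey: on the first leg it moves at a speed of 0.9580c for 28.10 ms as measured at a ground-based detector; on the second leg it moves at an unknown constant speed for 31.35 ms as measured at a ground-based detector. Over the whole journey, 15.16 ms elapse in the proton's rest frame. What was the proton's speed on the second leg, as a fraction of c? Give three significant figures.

Leg 1: γ = 1/√(1 − 0.9580²) = 1/√0.08224 = 3.487; τ_1 = 28.10/3.487 = 8.058 ms.
Leg 2: speed unknown; τ_2 = 31.35/γ_2.
Total proper time: 8.058 + τ_2 = 15.16, so τ_2 = 15.16 − 8.058 = 7.102 ms.
γ_2 = 31.35/7.102 = 4.414; β = √(1 − 1/γ²) = √0.9487.

β = 0.974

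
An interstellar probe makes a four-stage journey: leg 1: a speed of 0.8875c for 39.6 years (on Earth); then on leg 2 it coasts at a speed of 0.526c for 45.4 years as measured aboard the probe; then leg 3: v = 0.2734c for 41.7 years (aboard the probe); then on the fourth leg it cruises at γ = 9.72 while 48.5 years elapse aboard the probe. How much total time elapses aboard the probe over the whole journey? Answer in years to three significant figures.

τ = 154 years

Leg 1: γ = 1/√(1 − 0.8875²) = 1/√0.2123 = 2.170; τ_1 = 39.6/2.170 = 18.25 years.
Leg 2: 45.4 years is already measured aboard the probe.
Leg 3: 41.7 years is already measured aboard the probe.
Leg 4: 48.5 years is already measured aboard the probe.
Total: 18.25 + 45.40 + 41.70 + 48.50 years.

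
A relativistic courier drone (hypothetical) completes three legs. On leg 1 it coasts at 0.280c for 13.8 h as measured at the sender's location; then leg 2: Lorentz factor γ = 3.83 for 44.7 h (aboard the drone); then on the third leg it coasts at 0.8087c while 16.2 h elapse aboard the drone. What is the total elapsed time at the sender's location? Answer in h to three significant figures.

Leg 1: 13.8 h is already measured at the sender's location.
Leg 2: γ = 3.83; Δt_2 = 3.830 × 44.7 = 171.2 h.
Leg 3: γ = 1/√(1 − 0.8087²) = 1/√0.3460 = 1.700; Δt_3 = 1.700 × 16.2 = 27.54 h.
Total: 13.80 + 171.2 + 27.54 h.

Δt = 213 h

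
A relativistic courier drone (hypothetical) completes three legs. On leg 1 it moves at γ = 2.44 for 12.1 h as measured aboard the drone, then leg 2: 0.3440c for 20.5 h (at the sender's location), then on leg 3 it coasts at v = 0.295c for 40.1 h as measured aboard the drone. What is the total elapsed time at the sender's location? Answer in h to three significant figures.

Δt = 92.0 h

Leg 1: γ = 2.44; Δt_1 = 2.440 × 12.1 = 29.52 h.
Leg 2: 20.5 h is already measured at the sender's location.
Leg 3: γ = 1/√(1 − 0.295²) = 1/√0.9130 = 1.047; Δt_3 = 1.047 × 40.1 = 41.97 h.
Total: 29.52 + 20.50 + 41.97 h.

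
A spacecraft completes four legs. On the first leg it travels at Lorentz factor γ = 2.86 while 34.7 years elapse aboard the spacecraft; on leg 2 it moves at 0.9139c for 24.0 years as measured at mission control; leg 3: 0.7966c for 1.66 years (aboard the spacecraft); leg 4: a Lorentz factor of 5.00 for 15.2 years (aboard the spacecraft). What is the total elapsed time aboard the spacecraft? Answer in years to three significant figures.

τ = 61.3 years

Leg 1: 34.7 years is already measured aboard the spacecraft.
Leg 2: γ = 1/√(1 − 0.9139²) = 1/√0.1648 = 2.463; τ_2 = 24.0/2.463 = 9.743 years.
Leg 3: 1.66 years is already measured aboard the spacecraft.
Leg 4: 15.2 years is already measured aboard the spacecraft.
Total: 34.70 + 9.743 + 1.660 + 15.20 years.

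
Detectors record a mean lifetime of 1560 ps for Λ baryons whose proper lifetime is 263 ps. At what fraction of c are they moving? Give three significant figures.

γ = Δt/τ₀ = 1560/263 = 5.932
β = √(1 − 1/γ²) = √(1 − 0.02842) = √0.9716

β = 0.986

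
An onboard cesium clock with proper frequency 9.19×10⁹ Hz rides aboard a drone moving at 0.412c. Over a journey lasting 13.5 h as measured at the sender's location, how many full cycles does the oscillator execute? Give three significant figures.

γ = 1/√(1 − 0.412²) = 1/√0.8303 = 1.097
The oscillator's own cycle count is N = f × τ where τ is the proper time aboard the drone. τ = Δt/γ = 13.5/1.097 = 12.30 h = 4.428×10⁴ s.
N = 9.19×10⁹ × 4.428×10⁴ = 4.070×10¹⁴.

N = 4.07×10¹⁴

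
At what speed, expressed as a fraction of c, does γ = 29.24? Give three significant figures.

β = √(1 − 1/γ²) = √(1 − 1/29.24²) = √(1 − 0.001170) = √0.9988

β = 0.999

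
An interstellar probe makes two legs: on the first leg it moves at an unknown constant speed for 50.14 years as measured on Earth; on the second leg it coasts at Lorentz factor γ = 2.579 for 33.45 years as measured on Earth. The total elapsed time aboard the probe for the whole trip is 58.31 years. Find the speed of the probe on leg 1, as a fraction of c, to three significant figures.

Leg 1: speed unknown; τ_1 = 50.14/γ_1.
Leg 2: γ = 2.579; τ_2 = 33.45/2.579 = 12.97 years.
Total proper time: τ_1 + 12.97 = 58.31, so τ_1 = 58.31 − 12.97 = 45.34 years.
γ_1 = 50.14/45.34 = 1.106; β = √(1 − 1/γ²) = √0.1823.

β = 0.427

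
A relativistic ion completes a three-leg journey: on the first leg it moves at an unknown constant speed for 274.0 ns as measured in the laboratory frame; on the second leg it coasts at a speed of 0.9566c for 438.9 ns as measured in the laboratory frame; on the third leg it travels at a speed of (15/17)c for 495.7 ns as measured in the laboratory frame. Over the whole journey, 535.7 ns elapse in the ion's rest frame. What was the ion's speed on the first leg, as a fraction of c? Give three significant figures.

Leg 1: speed unknown; τ_1 = 274.0/γ_1.
Leg 2: γ = 1/√(1 − 0.9566²) = 1/√0.08492 = 3.432; τ_2 = 438.9/3.432 = 127.9 ns.
Leg 3: γ = 1/√(1 − (15/17)²) = 17/8 = 2.125; τ_3 = 495.7/2.125 = 233.3 ns.
Total proper time: τ_1 + 127.9 + 233.3 = 535.7, so τ_1 = 535.7 − 361.2 = 174.5 ns.
γ_1 = 274.0/174.5 = 1.570; β = √(1 − 1/γ²) = √0.5943.

β = 0.771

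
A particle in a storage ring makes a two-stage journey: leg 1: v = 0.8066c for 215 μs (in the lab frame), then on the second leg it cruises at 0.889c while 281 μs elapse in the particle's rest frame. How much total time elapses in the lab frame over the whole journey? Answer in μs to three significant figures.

Leg 1: 215 μs is already measured in the lab frame.
Leg 2: γ = 1/√(1 − 0.889²) = 1/√0.2097 = 2.184; Δt_2 = 2.184 × 281 = 613.7 μs.
Total: 215.0 + 613.7 μs.

Δt = 829 μs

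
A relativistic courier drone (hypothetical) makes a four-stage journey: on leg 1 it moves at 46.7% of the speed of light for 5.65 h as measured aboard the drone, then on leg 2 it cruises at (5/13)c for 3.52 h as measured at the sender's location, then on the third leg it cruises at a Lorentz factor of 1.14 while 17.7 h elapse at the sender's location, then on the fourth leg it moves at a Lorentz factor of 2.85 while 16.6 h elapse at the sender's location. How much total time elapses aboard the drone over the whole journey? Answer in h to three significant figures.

Leg 1: 5.65 h is already measured aboard the drone.
Leg 2: γ = 1/√(1 − (5/13)²) = 13/12 ≈ 1.083; τ_2 = 3.52/1.083 = 3.249 h.
Leg 3: γ = 1.14; τ_3 = 17.7/1.140 = 15.53 h.
Leg 4: γ = 2.85; τ_4 = 16.6/2.850 = 5.825 h.
Total: 5.650 + 3.249 + 15.53 + 5.825 h.

τ = 30.3 h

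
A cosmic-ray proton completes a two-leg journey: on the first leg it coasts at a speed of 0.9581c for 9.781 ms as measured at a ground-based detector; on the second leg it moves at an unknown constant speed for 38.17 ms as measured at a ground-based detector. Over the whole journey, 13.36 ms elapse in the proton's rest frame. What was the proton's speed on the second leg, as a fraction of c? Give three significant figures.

β = 0.961

Leg 1: γ = 1/√(1 − 0.9581²) = 1/√0.08204 = 3.491; τ_1 = 9.781/3.491 = 2.802 ms.
Leg 2: speed unknown; τ_2 = 38.17/γ_2.
Total proper time: 2.802 + τ_2 = 13.36, so τ_2 = 13.36 − 2.802 = 10.56 ms.
γ_2 = 38.17/10.56 = 3.615; β = √(1 − 1/γ²) = √0.9235.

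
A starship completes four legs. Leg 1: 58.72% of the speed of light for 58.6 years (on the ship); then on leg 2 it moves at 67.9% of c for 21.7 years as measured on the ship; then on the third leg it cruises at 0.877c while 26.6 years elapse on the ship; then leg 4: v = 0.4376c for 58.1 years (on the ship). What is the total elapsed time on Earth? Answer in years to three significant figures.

Δt = 222 years

Leg 1: β = 0.5872; γ = 1/√(1 − 0.5872²) = 1/√0.6552 = 1.235; Δt_1 = 1.235 × 58.6 = 72.40 years.
Leg 2: β = 0.679; γ = 1/√(1 − 0.679²) = 1/√0.5390 = 1.362; Δt_2 = 1.362 × 21.7 = 29.56 years.
Leg 3: γ = 1/√(1 − 0.877²) = 1/√0.2309 = 2.081; Δt_3 = 2.081 × 26.6 = 55.36 years.
Leg 4: γ = 1/√(1 − 0.4376²) = 1/√0.8085 = 1.112; Δt_4 = 1.112 × 58.1 = 64.62 years.
Total: 72.40 + 29.56 + 55.36 + 64.62 years.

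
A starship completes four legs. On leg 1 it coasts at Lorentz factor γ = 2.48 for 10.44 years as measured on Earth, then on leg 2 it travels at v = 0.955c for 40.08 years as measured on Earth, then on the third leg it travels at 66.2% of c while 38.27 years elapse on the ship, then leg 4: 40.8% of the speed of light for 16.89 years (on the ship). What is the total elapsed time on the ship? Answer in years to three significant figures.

Leg 1: γ = 2.48; τ_1 = 10.44/2.480 = 4.210 years.
Leg 2: γ = 1/√(1 − 0.955²) = 1/√0.08798 = 3.371; τ_2 = 40.08/3.371 = 11.89 years.
Leg 3: 38.27 years is already measured on the ship.
Leg 4: 16.89 years is already measured on the ship.
Total: 4.210 + 11.89 + 38.27 + 16.89 years.

τ = 71.3 years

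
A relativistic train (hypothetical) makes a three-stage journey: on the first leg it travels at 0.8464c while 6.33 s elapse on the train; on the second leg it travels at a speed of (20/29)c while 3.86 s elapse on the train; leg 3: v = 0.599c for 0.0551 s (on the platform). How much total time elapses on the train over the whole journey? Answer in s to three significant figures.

Leg 1: 6.33 s is already measured on the train.
Leg 2: 3.86 s is already measured on the train.
Leg 3: γ = 1/√(1 − 0.599²) = 1/√0.6412 = 1.249; τ_3 = 0.0551/1.249 = 0.04412 s.
Total: 6.330 + 3.860 + 0.04412 s.

τ = 10.2 s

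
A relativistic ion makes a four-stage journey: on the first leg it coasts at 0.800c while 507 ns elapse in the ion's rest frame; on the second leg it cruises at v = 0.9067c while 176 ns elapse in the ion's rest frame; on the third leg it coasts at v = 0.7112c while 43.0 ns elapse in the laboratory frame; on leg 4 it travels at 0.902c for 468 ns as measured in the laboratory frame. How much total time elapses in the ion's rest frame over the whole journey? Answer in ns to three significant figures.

τ = 915 ns

Leg 1: 507 ns is already measured in the ion's rest frame.
Leg 2: 176 ns is already measured in the ion's rest frame.
Leg 3: γ = 1/√(1 − 0.7112²) = 1/√0.4942 = 1.422; τ_3 = 43.0/1.422 = 30.23 ns.
Leg 4: γ = 1/√(1 − 0.902²) = 1/√0.1864 = 2.316; τ_4 = 468/2.316 = 202.1 ns.
Total: 507.0 + 176.0 + 30.23 + 202.1 ns.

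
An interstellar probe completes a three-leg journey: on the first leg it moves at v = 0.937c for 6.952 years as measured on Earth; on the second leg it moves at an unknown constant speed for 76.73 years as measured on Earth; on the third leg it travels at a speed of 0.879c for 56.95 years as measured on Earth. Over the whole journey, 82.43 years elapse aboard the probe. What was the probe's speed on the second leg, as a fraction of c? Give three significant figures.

Leg 1: γ = 1/√(1 − 0.937²) = 1/√0.1220 = 2.863; τ_1 = 6.952/2.863 = 2.429 years.
Leg 2: speed unknown; τ_2 = 76.73/γ_2.
Leg 3: γ = 1/√(1 − 0.879²) = 1/√0.2274 = 2.097; τ_3 = 56.95/2.097 = 27.15 years.
Total proper time: 2.429 + τ_2 + 27.15 = 82.43, so τ_2 = 82.43 − 29.58 = 52.85 years.
γ_2 = 76.73/52.85 = 1.452; β = √(1 − 1/γ²) = √0.5256.

β = 0.725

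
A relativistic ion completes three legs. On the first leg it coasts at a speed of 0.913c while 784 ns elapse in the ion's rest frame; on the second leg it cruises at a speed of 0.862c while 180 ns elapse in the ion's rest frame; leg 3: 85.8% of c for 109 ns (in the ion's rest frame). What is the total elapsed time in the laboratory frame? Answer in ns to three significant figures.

Leg 1: γ = 1/√(1 − 0.913²) = 1/√0.1664 = 2.451; Δt_1 = 2.451 × 784 = 1922 ns.
Leg 2: γ = 1/√(1 − 0.862²) = 1/√0.2570 = 1.973; Δt_2 = 1.973 × 180 = 355.1 ns.
Leg 3: β = 0.858; γ = 1/√(1 − 0.858²) = 1/√0.2638 = 1.947; Δt_3 = 1.947 × 109 = 212.2 ns.
Total: 1922 + 355.1 + 212.2 ns.

Δt = 2490 ns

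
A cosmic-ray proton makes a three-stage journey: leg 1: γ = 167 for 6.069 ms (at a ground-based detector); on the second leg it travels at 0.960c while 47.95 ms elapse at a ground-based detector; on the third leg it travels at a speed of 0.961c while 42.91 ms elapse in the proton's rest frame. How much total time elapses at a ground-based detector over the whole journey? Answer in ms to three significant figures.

Δt = 209 ms

Leg 1: 6.069 ms is already measured at a ground-based detector.
Leg 2: 47.95 ms is already measured at a ground-based detector.
Leg 3: γ = 1/√(1 − 0.961²) = 1/√0.07648 = 3.616; Δt_3 = 3.616 × 42.91 = 155.2 ms.
Total: 6.069 + 47.95 + 155.2 ms.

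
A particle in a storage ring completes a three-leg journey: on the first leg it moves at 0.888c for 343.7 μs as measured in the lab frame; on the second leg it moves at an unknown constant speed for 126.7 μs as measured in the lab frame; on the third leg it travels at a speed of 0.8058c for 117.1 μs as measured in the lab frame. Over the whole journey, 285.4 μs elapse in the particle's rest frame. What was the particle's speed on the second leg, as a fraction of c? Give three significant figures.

β = 0.889

Leg 1: γ = 1/√(1 − 0.888²) = 1/√0.2115 = 2.175; τ_1 = 343.7/2.175 = 158.0 μs.
Leg 2: speed unknown; τ_2 = 126.7/γ_2.
Leg 3: γ = 1/√(1 − 0.8058²) = 1/√0.3507 = 1.689; τ_3 = 117.1/1.689 = 69.35 μs.
Total proper time: 158.0 + τ_2 + 69.35 = 285.4, so τ_2 = 285.4 − 227.4 = 58.01 μs.
γ_2 = 126.7/58.01 = 2.184; β = √(1 − 1/γ²) = √0.7904.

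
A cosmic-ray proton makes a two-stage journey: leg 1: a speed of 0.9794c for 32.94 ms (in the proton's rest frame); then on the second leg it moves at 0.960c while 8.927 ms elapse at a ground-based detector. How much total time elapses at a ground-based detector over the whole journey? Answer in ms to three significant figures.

Δt = 172 ms

Leg 1: γ = 1/√(1 − 0.9794²) = 1/√0.04078 = 4.952; Δt_1 = 4.952 × 32.94 = 163.1 ms.
Leg 2: 8.927 ms is already measured at a ground-based detector.
Total: 163.1 + 8.927 ms.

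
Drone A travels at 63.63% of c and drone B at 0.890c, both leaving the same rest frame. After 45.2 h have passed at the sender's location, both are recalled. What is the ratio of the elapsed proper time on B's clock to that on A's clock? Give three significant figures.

A: β = 0.6363; γ = 1/√(1 − 0.6363²) = 1/√0.5951 = 1.296. B: γ = 1/√(1 − 0.890²) = 1/√0.2079 = 2.193.
τ_A/τ_B = γ_B/γ_A = 2.193/1.296 = 1.692, so τ_B/τ_A = 0.5910.

τ_B/τ_A = 0.591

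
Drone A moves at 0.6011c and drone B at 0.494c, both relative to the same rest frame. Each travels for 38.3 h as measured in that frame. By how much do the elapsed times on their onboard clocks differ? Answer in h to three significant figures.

|τ_A − τ_B| = 2.69 h

A: γ = 1/√(1 − 0.6011²) = 1/√0.6387 = 1.251; τ_A = 38.3/1.251 = 30.61 h.
B: γ = 1/√(1 − 0.494²) = 1/√0.7560 = 1.150; τ_B = 38.3/1.150 = 33.30 h.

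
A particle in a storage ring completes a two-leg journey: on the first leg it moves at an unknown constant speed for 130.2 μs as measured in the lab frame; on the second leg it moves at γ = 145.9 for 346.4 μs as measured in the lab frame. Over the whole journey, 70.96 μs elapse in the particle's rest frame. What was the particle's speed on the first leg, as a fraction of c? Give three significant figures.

Leg 1: speed unknown; τ_1 = 130.2/γ_1.
Leg 2: γ = 145.9; τ_2 = 346.4/145.9 = 2.374 μs.
Total proper time: τ_1 + 2.374 = 70.96, so τ_1 = 70.96 − 2.374 = 68.59 μs.
γ_1 = 130.2/68.59 = 1.898; β = √(1 − 1/γ²) = √0.7225.

β = 0.850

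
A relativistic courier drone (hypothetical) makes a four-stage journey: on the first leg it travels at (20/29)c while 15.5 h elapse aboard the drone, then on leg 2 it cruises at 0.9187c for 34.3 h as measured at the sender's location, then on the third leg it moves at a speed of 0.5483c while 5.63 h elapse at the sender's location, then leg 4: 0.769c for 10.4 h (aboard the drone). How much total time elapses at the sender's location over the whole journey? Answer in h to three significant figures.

Δt = 77.6 h

Leg 1: γ = 1/√(1 − (20/29)²) = 29/21 ≈ 1.381; Δt_1 = 1.381 × 15.5 = 21.40 h.
Leg 2: 34.3 h is already measured at the sender's location.
Leg 3: 5.63 h is already measured at the sender's location.
Leg 4: γ = 1/√(1 − 0.769²) = 1/√0.4086 = 1.564; Δt_4 = 1.564 × 10.4 = 16.27 h.
Total: 21.40 + 34.30 + 5.630 + 16.27 h.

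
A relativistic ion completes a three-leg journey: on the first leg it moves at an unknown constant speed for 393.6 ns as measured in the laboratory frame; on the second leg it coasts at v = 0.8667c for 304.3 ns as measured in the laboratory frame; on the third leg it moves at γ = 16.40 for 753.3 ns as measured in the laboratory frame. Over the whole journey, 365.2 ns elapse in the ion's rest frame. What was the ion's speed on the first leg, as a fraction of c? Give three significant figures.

β = 0.905

Leg 1: speed unknown; τ_1 = 393.6/γ_1.
Leg 2: γ = 1/√(1 − 0.8667²) = 1/√0.2488 = 2.005; τ_2 = 304.3/2.005 = 151.8 ns.
Leg 3: γ = 16.40; τ_3 = 753.3/16.40 = 45.93 ns.
Total proper time: τ_1 + 151.8 + 45.93 = 365.2, so τ_1 = 365.2 − 197.7 = 167.5 ns.
γ_1 = 393.6/167.5 = 2.350; β = √(1 − 1/γ²) = √0.8190.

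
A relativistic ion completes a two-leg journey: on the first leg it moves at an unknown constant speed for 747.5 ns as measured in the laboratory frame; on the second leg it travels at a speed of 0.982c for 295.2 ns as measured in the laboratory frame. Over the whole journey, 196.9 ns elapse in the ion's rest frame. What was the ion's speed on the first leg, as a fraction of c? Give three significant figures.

Leg 1: speed unknown; τ_1 = 747.5/γ_1.
Leg 2: γ = 1/√(1 − 0.982²) = 1/√0.03568 = 5.294; τ_2 = 295.2/5.294 = 55.76 ns.
Total proper time: τ_1 + 55.76 = 196.9, so τ_1 = 196.9 − 55.76 = 141.1 ns.
γ_1 = 747.5/141.1 = 5.296; β = √(1 − 1/γ²) = √0.9643.

β = 0.982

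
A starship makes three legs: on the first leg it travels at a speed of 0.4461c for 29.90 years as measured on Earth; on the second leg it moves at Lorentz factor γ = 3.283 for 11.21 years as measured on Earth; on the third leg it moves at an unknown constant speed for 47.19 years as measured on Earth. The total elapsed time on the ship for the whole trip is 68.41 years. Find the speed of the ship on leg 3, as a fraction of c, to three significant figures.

β = 0.586

Leg 1: γ = 1/√(1 − 0.4461²) = 1/√0.8010 = 1.117; τ_1 = 29.90/1.117 = 26.76 years.
Leg 2: γ = 3.283; τ_2 = 11.21/3.283 = 3.415 years.
Leg 3: speed unknown; τ_3 = 47.19/γ_3.
Total proper time: 26.76 + 3.415 + τ_3 = 68.41, so τ_3 = 68.41 − 30.17 = 38.24 years.
γ_3 = 47.19/38.24 = 1.234; β = √(1 − 1/γ²) = √0.3435.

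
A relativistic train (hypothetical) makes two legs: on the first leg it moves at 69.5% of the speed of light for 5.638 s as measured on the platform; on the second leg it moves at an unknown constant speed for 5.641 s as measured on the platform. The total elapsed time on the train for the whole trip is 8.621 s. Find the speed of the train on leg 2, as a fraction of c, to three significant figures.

β = 0.587

Leg 1: β = 0.695; γ = 1/√(1 − 0.695²) = 1/√0.5170 = 1.391; τ_1 = 5.638/1.391 = 4.054 s.
Leg 2: speed unknown; τ_2 = 5.641/γ_2.
Total proper time: 4.054 + τ_2 = 8.621, so τ_2 = 8.621 − 4.054 = 4.567 s.
γ_2 = 5.641/4.567 = 1.235; β = √(1 − 1/γ²) = √0.3445.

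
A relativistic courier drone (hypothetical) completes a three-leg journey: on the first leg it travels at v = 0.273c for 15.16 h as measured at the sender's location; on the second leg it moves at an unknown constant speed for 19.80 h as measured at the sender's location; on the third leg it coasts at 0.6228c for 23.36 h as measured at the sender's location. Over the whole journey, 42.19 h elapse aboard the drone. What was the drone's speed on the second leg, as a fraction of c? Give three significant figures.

Leg 1: γ = 1/√(1 − 0.273²) = 1/√0.9255 = 1.039; τ_1 = 15.16/1.039 = 14.58 h.
Leg 2: speed unknown; τ_2 = 19.80/γ_2.
Leg 3: γ = 1/√(1 − 0.6228²) = 1/√0.6121 = 1.278; τ_3 = 23.36/1.278 = 18.28 h.
Total proper time: 14.58 + τ_2 + 18.28 = 42.19, so τ_2 = 42.19 − 32.86 = 9.329 h.
γ_2 = 19.80/9.329 = 2.122; β = √(1 − 1/γ²) = √0.7780.

β = 0.882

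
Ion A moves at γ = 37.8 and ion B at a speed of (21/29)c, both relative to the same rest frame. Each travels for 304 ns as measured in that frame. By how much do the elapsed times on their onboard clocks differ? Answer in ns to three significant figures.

|τ_A − τ_B| = 202 ns

A: γ = 37.8; τ_A = 304/37.80 = 8.042 ns.
B: γ = 1/√(1 − (21/29)²) = 29/20 = 1.450; τ_B = 304/1.450 = 209.7 ns.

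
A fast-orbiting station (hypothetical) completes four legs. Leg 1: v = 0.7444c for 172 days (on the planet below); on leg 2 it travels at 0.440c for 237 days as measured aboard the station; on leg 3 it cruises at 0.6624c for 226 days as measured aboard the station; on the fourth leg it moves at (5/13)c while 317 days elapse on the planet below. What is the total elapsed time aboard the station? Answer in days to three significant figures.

τ = 870 days

Leg 1: γ = 1/√(1 − 0.7444²) = 1/√0.4459 = 1.498; τ_1 = 172/1.498 = 114.9 days.
Leg 2: 237 days is already measured aboard the station.
Leg 3: 226 days is already measured aboard the station.
Leg 4: γ = 1/√(1 − (5/13)²) = 13/12 ≈ 1.083; τ_4 = 317/1.083 = 292.6 days.
Total: 114.9 + 237.0 + 226.0 + 292.6 days.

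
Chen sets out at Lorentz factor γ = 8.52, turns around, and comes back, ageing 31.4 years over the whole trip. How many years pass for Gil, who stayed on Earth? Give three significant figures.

γ = 8.52
Earth-frame duration is the dilated interval: Δt = γτ = 8.520 × 31.4 years.

Δt = 268 years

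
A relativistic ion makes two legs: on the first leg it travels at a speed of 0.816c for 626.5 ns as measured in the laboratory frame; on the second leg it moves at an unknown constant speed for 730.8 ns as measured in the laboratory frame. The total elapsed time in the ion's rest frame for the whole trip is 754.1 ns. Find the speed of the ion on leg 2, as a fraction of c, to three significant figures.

β = 0.844

Leg 1: γ = 1/√(1 − 0.816²) = 1/√0.3341 = 1.730; τ_1 = 626.5/1.730 = 362.1 ns.
Leg 2: speed unknown; τ_2 = 730.8/γ_2.
Total proper time: 362.1 + τ_2 = 754.1, so τ_2 = 754.1 − 362.1 = 392.0 ns.
γ_2 = 730.8/392.0 = 1.865; β = √(1 − 1/γ²) = √0.7123.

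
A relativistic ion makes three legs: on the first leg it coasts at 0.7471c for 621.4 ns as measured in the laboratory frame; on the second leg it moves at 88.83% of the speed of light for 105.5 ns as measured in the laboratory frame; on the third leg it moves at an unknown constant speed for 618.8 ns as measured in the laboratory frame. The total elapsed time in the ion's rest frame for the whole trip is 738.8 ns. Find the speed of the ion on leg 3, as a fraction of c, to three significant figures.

β = 0.894

Leg 1: γ = 1/√(1 − 0.7471²) = 1/√0.4418 = 1.504; τ_1 = 621.4/1.504 = 413.1 ns.
Leg 2: β = 0.8883; γ = 1/√(1 − 0.8883²) = 1/√0.2109 = 2.177; τ_2 = 105.5/2.177 = 48.45 ns.
Leg 3: speed unknown; τ_3 = 618.8/γ_3.
Total proper time: 413.1 + 48.45 + τ_3 = 738.8, so τ_3 = 738.8 − 461.5 = 277.3 ns.
γ_3 = 618.8/277.3 = 2.232; β = √(1 − 1/γ²) = √0.7992.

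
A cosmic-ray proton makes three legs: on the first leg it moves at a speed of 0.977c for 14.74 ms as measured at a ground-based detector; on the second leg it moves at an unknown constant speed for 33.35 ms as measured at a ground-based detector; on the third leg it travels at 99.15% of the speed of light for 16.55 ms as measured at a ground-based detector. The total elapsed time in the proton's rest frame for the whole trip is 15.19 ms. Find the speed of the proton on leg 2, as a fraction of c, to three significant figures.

β = 0.955

Leg 1: γ = 1/√(1 − 0.977²) = 1/√0.04547 = 4.690; τ_1 = 14.74/4.690 = 3.143 ms.
Leg 2: speed unknown; τ_2 = 33.35/γ_2.
Leg 3: β = 0.9915; γ = 1/√(1 − 0.9915²) = 1/√0.01693 = 7.686; τ_3 = 16.55/7.686 = 2.153 ms.
Total proper time: 3.143 + τ_2 + 2.153 = 15.19, so τ_2 = 15.19 − 5.296 = 9.894 ms.
γ_2 = 33.35/9.894 = 3.371; β = √(1 − 1/γ²) = √0.9120.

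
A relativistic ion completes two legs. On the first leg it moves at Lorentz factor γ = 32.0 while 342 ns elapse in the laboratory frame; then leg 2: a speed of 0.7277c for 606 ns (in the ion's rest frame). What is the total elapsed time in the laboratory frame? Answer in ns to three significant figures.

Δt = 1230 ns

Leg 1: 342 ns is already measured in the laboratory frame.
Leg 2: γ = 1/√(1 − 0.7277²) = 1/√0.4705 = 1.458; Δt_2 = 1.458 × 606 = 883.5 ns.
Total: 342.0 + 883.5 ns.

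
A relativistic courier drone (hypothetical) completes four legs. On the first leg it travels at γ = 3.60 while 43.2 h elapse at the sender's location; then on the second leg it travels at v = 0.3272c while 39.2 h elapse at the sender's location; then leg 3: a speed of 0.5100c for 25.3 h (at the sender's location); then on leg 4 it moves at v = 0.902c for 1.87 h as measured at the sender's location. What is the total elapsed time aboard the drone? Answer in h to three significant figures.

Leg 1: γ = 3.60; τ_1 = 43.2/3.600 = 12.00 h.
Leg 2: γ = 1/√(1 − 0.3272²) = 1/√0.8929 = 1.058; τ_2 = 39.2/1.058 = 37.04 h.
Leg 3: γ = 1/√(1 − 0.5100²) = 1/√0.7399 = 1.163; τ_3 = 25.3/1.163 = 21.76 h.
Leg 4: γ = 1/√(1 − 0.902²) = 1/√0.1864 = 2.316; τ_4 = 1.87/2.316 = 0.8073 h.
Total: 12.00 + 37.04 + 21.76 + 0.8073 h.

τ = 71.6 h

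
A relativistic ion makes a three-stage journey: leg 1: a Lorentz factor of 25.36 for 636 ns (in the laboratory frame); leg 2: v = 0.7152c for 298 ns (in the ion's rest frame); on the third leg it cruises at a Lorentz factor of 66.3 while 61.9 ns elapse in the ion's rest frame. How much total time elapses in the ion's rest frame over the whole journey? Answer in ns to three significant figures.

Leg 1: γ = 25.36; τ_1 = 636/25.36 = 25.08 ns.
Leg 2: 298 ns is already measured in the ion's rest frame.
Leg 3: 61.9 ns is already measured in the ion's rest frame.
Total: 25.08 + 298.0 + 61.90 ns.

τ = 385 ns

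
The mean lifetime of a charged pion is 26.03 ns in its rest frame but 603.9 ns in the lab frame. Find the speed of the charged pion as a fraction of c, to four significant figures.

β = 0.9991

γ = Δt/τ₀ = 603.9/26.03 = 23.20
β = √(1 − 1/γ²) = √(1 − 0.001858) = √0.9981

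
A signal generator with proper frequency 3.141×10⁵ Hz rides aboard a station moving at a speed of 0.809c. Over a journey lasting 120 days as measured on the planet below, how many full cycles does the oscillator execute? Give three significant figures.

N = 1.91×10¹²

γ = 1/√(1 − 0.809²) = 1/√0.3455 = 1.701
The oscillator's own cycle count is N = f × τ where τ is the proper time aboard the station. τ = Δt/γ = 120/1.701 = 70.54 days = 6.094×10⁶ s.
N = 3.141×10⁵ × 6.094×10⁶ = 1.914×10¹².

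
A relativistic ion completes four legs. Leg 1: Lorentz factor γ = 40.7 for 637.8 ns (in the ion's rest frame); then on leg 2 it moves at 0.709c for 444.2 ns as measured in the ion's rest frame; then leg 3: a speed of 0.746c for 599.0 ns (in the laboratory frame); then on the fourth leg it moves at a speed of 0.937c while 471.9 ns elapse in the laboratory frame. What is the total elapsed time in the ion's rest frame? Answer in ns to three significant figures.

Leg 1: 637.8 ns is already measured in the ion's rest frame.
Leg 2: 444.2 ns is already measured in the ion's rest frame.
Leg 3: γ = 1/√(1 − 0.746²) = 1/√0.4435 = 1.502; τ_3 = 599.0/1.502 = 398.9 ns.
Leg 4: γ = 1/√(1 − 0.937²) = 1/√0.1220 = 2.863; τ_4 = 471.9/2.863 = 164.8 ns.
Total: 637.8 + 444.2 + 398.9 + 164.8 ns.

τ = 1650 ns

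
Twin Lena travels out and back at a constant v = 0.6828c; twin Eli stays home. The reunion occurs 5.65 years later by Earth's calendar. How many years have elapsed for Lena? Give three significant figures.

τ = 4.13 years

γ = 1/√(1 − 0.6828²) = 1/√0.5338 = 1.369
Lena's clock measures proper time along the trip: τ = Δt/γ = 5.65/1.369 years.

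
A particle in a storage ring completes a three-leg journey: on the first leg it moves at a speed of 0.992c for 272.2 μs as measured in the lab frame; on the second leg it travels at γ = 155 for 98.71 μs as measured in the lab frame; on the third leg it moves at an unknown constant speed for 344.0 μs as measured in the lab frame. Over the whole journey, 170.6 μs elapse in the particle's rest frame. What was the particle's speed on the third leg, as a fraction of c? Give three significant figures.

β = 0.919

Leg 1: γ = 1/√(1 − 0.992²) = 1/√0.01594 = 7.922; τ_1 = 272.2/7.922 = 34.36 μs.
Leg 2: γ = 155; τ_2 = 98.71/155.0 = 0.6368 μs.
Leg 3: speed unknown; τ_3 = 344.0/γ_3.
Total proper time: 34.36 + 0.6368 + τ_3 = 170.6, so τ_3 = 170.6 − 35.00 = 135.6 μs.
γ_3 = 344.0/135.6 = 2.537; β = √(1 − 1/γ²) = √0.8446.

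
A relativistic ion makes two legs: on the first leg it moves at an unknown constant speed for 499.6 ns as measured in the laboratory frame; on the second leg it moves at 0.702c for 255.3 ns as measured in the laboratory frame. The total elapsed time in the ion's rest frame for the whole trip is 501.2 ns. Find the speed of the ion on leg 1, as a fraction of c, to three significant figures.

Leg 1: speed unknown; τ_1 = 499.6/γ_1.
Leg 2: γ = 1/√(1 − 0.702²) = 1/√0.5072 = 1.404; τ_2 = 255.3/1.404 = 181.8 ns.
Total proper time: τ_1 + 181.8 = 501.2, so τ_1 = 501.2 − 181.8 = 319.4 ns.
γ_1 = 499.6/319.4 = 1.564; β = √(1 − 1/γ²) = √0.5913.

β = 0.769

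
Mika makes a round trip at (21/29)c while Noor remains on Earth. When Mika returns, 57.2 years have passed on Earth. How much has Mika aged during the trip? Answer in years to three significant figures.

γ = 1/√(1 − (21/29)²) = 29/20 = 1.450
Mika's clock measures proper time along the trip: τ = Δt/γ = 57.2/1.450 years.

τ = 39.4 years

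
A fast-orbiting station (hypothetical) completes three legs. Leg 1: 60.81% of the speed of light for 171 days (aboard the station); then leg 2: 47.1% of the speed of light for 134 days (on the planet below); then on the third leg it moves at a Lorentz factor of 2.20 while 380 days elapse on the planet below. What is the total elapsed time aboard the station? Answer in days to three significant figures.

τ = 462 days

Leg 1: 171 days is already measured aboard the station.
Leg 2: β = 0.471; γ = 1/√(1 − 0.471²) = 1/√0.7782 = 1.134; τ_2 = 134/1.134 = 118.2 days.
Leg 3: γ = 2.20; τ_3 = 380/2.200 = 172.7 days.
Total: 171.0 + 118.2 + 172.7 days.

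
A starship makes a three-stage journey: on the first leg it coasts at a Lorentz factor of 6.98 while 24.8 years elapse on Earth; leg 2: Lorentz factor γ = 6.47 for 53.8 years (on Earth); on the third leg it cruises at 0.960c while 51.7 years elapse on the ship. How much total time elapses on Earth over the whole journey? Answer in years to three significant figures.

Δt = 263 years

Leg 1: 24.8 years is already measured on Earth.
Leg 2: 53.8 years is already measured on Earth.
Leg 3: γ = 1/√(1 − 0.960²) = 1/√0.07840 = 3.571; Δt_3 = 3.571 × 51.7 = 184.6 years.
Total: 24.80 + 53.80 + 184.6 years.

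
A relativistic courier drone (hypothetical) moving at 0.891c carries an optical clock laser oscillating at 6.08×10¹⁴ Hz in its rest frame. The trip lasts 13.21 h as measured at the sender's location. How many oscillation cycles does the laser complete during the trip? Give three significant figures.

N = 1.31×10¹⁹

γ = 1/√(1 − 0.891²) = 1/√0.2061 = 2.203
The oscillator's own cycle count is N = f × τ where τ is the proper time aboard the drone. τ = Δt/γ = 13.21/2.203 = 5.997 h = 2.159×10⁴ s.
N = 6.08×10¹⁴ × 2.159×10⁴ = 1.313×10¹⁹.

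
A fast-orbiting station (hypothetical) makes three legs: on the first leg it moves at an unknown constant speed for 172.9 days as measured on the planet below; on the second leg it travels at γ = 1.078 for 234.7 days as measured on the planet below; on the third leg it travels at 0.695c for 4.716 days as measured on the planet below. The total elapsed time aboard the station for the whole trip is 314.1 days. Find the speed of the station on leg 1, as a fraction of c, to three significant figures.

β = 0.843

Leg 1: speed unknown; τ_1 = 172.9/γ_1.
Leg 2: γ = 1.078; τ_2 = 234.7/1.078 = 217.7 days.
Leg 3: γ = 1/√(1 − 0.695²) = 1/√0.5170 = 1.391; τ_3 = 4.716/1.391 = 3.391 days.
Total proper time: τ_1 + 217.7 + 3.391 = 314.1, so τ_1 = 314.1 − 221.1 = 92.99 days.
γ_1 = 172.9/92.99 = 1.859; β = √(1 − 1/γ²) = √0.7107.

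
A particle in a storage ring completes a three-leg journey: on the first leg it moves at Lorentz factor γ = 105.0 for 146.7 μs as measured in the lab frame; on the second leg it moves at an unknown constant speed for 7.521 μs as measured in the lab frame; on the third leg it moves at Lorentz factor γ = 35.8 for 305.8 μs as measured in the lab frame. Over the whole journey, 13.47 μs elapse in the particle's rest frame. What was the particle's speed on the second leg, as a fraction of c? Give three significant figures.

β = 0.883

Leg 1: γ = 105.0; τ_1 = 146.7/105.0 = 1.397 μs.
Leg 2: speed unknown; τ_2 = 7.521/γ_2.
Leg 3: γ = 35.8; τ_3 = 305.8/35.80 = 8.542 μs.
Total proper time: 1.397 + τ_2 + 8.542 = 13.47, so τ_2 = 13.47 − 9.939 = 3.531 μs.
γ_2 = 7.521/3.531 = 2.130; β = √(1 − 1/γ²) = √0.7796.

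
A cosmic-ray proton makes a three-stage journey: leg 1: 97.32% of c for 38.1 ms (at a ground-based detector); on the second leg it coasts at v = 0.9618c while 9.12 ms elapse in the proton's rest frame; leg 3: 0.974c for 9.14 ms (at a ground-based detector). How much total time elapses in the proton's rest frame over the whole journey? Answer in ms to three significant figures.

τ = 20.0 ms

Leg 1: β = 0.9732; γ = 1/√(1 − 0.9732²) = 1/√0.05288 = 4.349; τ_1 = 38.1/4.349 = 8.761 ms.
Leg 2: 9.12 ms is already measured in the proton's rest frame.
Leg 3: γ = 1/√(1 − 0.974²) = 1/√0.05132 = 4.414; τ_3 = 9.14/4.414 = 2.071 ms.
Total: 8.761 + 9.120 + 2.071 ms.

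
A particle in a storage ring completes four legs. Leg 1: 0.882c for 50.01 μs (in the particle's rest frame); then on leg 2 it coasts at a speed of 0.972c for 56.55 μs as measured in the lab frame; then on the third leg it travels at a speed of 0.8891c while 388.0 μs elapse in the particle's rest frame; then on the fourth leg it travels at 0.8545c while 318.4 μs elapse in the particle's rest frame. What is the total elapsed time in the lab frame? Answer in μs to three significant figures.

Δt = 1620 μs

Leg 1: γ = 1/√(1 − 0.882²) = 1/√0.2221 = 2.122; Δt_1 = 2.122 × 50.01 = 106.1 μs.
Leg 2: 56.55 μs is already measured in the lab frame.
Leg 3: γ = 1/√(1 − 0.8891²) = 1/√0.2095 = 2.185; Δt_3 = 2.185 × 388.0 = 847.7 μs.
Leg 4: γ = 1/√(1 − 0.8545²) = 1/√0.2698 = 1.925; Δt_4 = 1.925 × 318.4 = 613.0 μs.
Total: 106.1 + 56.55 + 847.7 + 613.0 μs.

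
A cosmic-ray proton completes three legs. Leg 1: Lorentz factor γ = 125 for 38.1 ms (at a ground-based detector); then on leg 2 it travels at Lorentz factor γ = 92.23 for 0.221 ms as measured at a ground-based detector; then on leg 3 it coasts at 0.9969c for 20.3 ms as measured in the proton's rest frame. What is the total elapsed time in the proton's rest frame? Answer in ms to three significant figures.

Leg 1: γ = 125; τ_1 = 38.1/125.0 = 0.3048 ms.
Leg 2: γ = 92.23; τ_2 = 0.221/92.23 = 0.002396 ms.
Leg 3: 20.3 ms is already measured in the proton's rest frame.
Total: 0.3048 + 0.002396 + 20.30 ms.

τ = 20.6 ms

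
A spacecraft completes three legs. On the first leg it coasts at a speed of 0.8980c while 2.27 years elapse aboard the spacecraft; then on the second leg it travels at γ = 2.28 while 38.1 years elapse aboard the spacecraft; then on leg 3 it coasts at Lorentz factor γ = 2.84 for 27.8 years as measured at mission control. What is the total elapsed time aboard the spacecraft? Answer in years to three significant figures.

Leg 1: 2.27 years is already measured aboard the spacecraft.
Leg 2: 38.1 years is already measured aboard the spacecraft.
Leg 3: γ = 2.84; τ_3 = 27.8/2.840 = 9.789 years.
Total: 2.270 + 38.10 + 9.789 years.

τ = 50.2 years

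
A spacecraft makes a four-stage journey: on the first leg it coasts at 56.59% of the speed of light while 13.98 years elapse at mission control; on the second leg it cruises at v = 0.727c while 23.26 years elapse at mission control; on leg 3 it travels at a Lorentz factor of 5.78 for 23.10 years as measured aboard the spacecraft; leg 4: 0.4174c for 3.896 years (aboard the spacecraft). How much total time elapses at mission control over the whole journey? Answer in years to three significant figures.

Δt = 175 years

Leg 1: 13.98 years is already measured at mission control.
Leg 2: 23.26 years is already measured at mission control.
Leg 3: γ = 5.78; Δt_3 = 5.780 × 23.10 = 133.5 years.
Leg 4: γ = 1/√(1 − 0.4174²) = 1/√0.8258 = 1.100; Δt_4 = 1.100 × 3.896 = 4.287 years.
Total: 13.98 + 23.26 + 133.5 + 4.287 years.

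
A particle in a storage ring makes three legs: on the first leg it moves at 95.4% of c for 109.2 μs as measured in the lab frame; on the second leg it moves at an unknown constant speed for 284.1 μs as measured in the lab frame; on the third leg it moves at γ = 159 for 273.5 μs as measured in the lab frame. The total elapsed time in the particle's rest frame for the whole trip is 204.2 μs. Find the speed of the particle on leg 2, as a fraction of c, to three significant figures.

β = 0.802

Leg 1: β = 0.954; γ = 1/√(1 − 0.954²) = 1/√0.08988 = 3.335; τ_1 = 109.2/3.335 = 32.74 μs.
Leg 2: speed unknown; τ_2 = 284.1/γ_2.
Leg 3: γ = 159; τ_3 = 273.5/159.0 = 1.720 μs.
Total proper time: 32.74 + τ_2 + 1.720 = 204.2, so τ_2 = 204.2 − 34.46 = 169.7 μs.
γ_2 = 284.1/169.7 = 1.674; β = √(1 − 1/γ²) = √0.6430.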